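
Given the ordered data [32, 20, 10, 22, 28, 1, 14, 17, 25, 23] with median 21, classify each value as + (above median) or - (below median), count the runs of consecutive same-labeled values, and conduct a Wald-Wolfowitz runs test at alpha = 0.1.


Step 1: Compute median = 21; label A = above, B = below.
Labels in order: ABBAABBBAA  (n_A = 5, n_B = 5)
Step 2: Count runs R = 5.
Step 3: Under H0 (random ordering), E[R] = 2*n_A*n_B/(n_A+n_B) + 1 = 2*5*5/10 + 1 = 6.0000.
        Var[R] = 2*n_A*n_B*(2*n_A*n_B - n_A - n_B) / ((n_A+n_B)^2 * (n_A+n_B-1)) = 2000/900 = 2.2222.
        SD[R] = 1.4907.
Step 4: Continuity-corrected z = (R + 0.5 - E[R]) / SD[R] = (5 + 0.5 - 6.0000) / 1.4907 = -0.3354.
Step 5: Two-sided p-value via normal approximation = 2*(1 - Phi(|z|)) = 0.737316.
Step 6: alpha = 0.1. fail to reject H0.

R = 5, z = -0.3354, p = 0.737316, fail to reject H0.


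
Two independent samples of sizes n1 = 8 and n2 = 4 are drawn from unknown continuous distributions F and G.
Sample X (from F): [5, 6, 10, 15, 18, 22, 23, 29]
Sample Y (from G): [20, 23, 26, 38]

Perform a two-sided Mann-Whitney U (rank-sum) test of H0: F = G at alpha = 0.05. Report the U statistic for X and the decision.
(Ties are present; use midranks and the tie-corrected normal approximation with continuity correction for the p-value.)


Step 1: Combine and sort all 12 observations; assign midranks.
sorted (value, group): (5,X), (6,X), (10,X), (15,X), (18,X), (20,Y), (22,X), (23,X), (23,Y), (26,Y), (29,X), (38,Y)
ranks: 5->1, 6->2, 10->3, 15->4, 18->5, 20->6, 22->7, 23->8.5, 23->8.5, 26->10, 29->11, 38->12
Step 2: Rank sum for X: R1 = 1 + 2 + 3 + 4 + 5 + 7 + 8.5 + 11 = 41.5.
Step 3: U_X = R1 - n1(n1+1)/2 = 41.5 - 8*9/2 = 41.5 - 36 = 5.5.
       U_Y = n1*n2 - U_X = 32 - 5.5 = 26.5.
Step 4: Ties are present, so use the tie-corrected normal approximation (with continuity correction) for the p-value.
Step 5: p-value = 0.088869; compare to alpha = 0.05. fail to reject H0.

U_X = 5.5, p = 0.088869, fail to reject H0 at alpha = 0.05.


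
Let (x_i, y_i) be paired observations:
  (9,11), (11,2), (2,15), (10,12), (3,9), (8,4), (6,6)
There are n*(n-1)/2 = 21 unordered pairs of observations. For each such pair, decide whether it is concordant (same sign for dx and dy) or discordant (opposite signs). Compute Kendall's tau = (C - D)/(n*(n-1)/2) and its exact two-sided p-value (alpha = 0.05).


Step 1: Enumerate the 21 unordered pairs (i,j) with i<j and classify each by sign(x_j-x_i) * sign(y_j-y_i).
  (1,2):dx=+2,dy=-9->D; (1,3):dx=-7,dy=+4->D; (1,4):dx=+1,dy=+1->C; (1,5):dx=-6,dy=-2->C
  (1,6):dx=-1,dy=-7->C; (1,7):dx=-3,dy=-5->C; (2,3):dx=-9,dy=+13->D; (2,4):dx=-1,dy=+10->D
  (2,5):dx=-8,dy=+7->D; (2,6):dx=-3,dy=+2->D; (2,7):dx=-5,dy=+4->D; (3,4):dx=+8,dy=-3->D
  (3,5):dx=+1,dy=-6->D; (3,6):dx=+6,dy=-11->D; (3,7):dx=+4,dy=-9->D; (4,5):dx=-7,dy=-3->C
  (4,6):dx=-2,dy=-8->C; (4,7):dx=-4,dy=-6->C; (5,6):dx=+5,dy=-5->D; (5,7):dx=+3,dy=-3->D
  (6,7):dx=-2,dy=+2->D
Step 2: C = 7, D = 14, total pairs = 21.
Step 3: tau = (C - D)/(n(n-1)/2) = (7 - 14)/21 = -0.333333.
Step 4: Exact two-sided p-value (enumerate n! = 5040 permutations of y under H0): p = 0.381349.
Step 5: alpha = 0.05. fail to reject H0.

tau_b = -0.3333 (C=7, D=14), p = 0.381349, fail to reject H0.


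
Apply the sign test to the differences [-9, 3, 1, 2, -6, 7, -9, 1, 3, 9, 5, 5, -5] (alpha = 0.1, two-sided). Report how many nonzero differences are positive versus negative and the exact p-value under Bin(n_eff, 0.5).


Step 1: Discard zero differences. Original n = 13; n_eff = number of nonzero differences = 13.
Nonzero differences (with sign): -9, +3, +1, +2, -6, +7, -9, +1, +3, +9, +5, +5, -5
Step 2: Count signs: positive = 9, negative = 4.
Step 3: Under H0: P(positive) = 0.5, so the number of positives S ~ Bin(13, 0.5).
Step 4: Two-sided exact p-value = sum of Bin(13,0.5) probabilities at or below the observed probability = 0.266846.
Step 5: alpha = 0.1. fail to reject H0.

n_eff = 13, pos = 9, neg = 4, p = 0.266846, fail to reject H0.


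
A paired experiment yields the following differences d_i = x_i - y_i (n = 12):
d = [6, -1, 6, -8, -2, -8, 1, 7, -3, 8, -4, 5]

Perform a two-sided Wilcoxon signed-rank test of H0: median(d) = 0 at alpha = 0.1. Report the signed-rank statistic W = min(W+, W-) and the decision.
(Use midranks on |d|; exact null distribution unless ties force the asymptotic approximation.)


Step 1: Drop any zero differences (none here) and take |d_i|.
|d| = [6, 1, 6, 8, 2, 8, 1, 7, 3, 8, 4, 5]
Step 2: Midrank |d_i| (ties get averaged ranks).
ranks: |6|->7.5, |1|->1.5, |6|->7.5, |8|->11, |2|->3, |8|->11, |1|->1.5, |7|->9, |3|->4, |8|->11, |4|->5, |5|->6
Step 3: Attach original signs; sum ranks with positive sign and with negative sign.
W+ = 7.5 + 7.5 + 1.5 + 9 + 11 + 6 = 42.5
W- = 1.5 + 11 + 3 + 11 + 4 + 5 = 35.5
(Check: W+ + W- = 78 should equal n(n+1)/2 = 78.)
Step 4: Test statistic W = min(W+, W-) = 35.5.
Step 5: Ties in |d|, so use the tie-corrected normal approximation.
        E[W] = n(n+1)/4 = 12*13/4 = 39.
        Tie groups: |d|=1 (t=2), |d|=6 (t=2), |d|=8 (t=3); sum(t^3 - t) = 36.
        Var[W] = n(n+1)(2n+1)/24 - sum(t^3-t)/48 = 3900/24 - 36/48 = 161.75.
        z = (W - E[W]) / sqrt(Var[W]) = (35.5 - 39) / 12.7181 = -0.2752.
        Two-sided p = 2*Phi(z) = 0.783164.
Step 6: alpha = 0.1. fail to reject H0.

W+ = 42.5, W- = 35.5, W = min = 35.5, p = 0.783164, fail to reject H0.


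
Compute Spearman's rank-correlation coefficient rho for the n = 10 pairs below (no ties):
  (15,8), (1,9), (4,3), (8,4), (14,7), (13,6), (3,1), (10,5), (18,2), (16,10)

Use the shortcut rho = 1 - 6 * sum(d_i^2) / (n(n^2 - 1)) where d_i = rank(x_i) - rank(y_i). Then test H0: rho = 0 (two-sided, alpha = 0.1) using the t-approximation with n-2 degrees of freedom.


Step 1: Rank x and y separately (midranks; no ties here).
rank(x): 15->8, 1->1, 4->3, 8->4, 14->7, 13->6, 3->2, 10->5, 18->10, 16->9
rank(y): 8->8, 9->9, 3->3, 4->4, 7->7, 6->6, 1->1, 5->5, 2->2, 10->10
Step 2: d_i = R_x(i) - R_y(i); compute d_i^2.
  (8-8)^2=0, (1-9)^2=64, (3-3)^2=0, (4-4)^2=0, (7-7)^2=0, (6-6)^2=0, (2-1)^2=1, (5-5)^2=0, (10-2)^2=64, (9-10)^2=1
sum(d^2) = 130.
Step 3: rho = 1 - 6*130 / (10*(10^2 - 1)) = 1 - 780/990 = 0.212121.
Step 4: Under H0, t = rho * sqrt((n-2)/(1-rho^2)) = 0.6139 ~ t(8).
Step 5: Two-sided p-value from the t-distribution with 8 df = 0.556306.
Step 6: alpha = 0.1. fail to reject H0.

rho = 0.2121, p = 0.556306, fail to reject H0 at alpha = 0.1.


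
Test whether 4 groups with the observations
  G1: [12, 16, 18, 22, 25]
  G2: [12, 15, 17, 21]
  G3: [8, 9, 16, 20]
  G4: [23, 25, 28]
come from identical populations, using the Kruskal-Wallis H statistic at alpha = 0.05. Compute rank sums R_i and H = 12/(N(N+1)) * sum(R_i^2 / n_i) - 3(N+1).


Step 1: Combine all N = 16 observations and assign midranks.
sorted (value, group, rank): (8,G3,1), (9,G3,2), (12,G1,3.5), (12,G2,3.5), (15,G2,5), (16,G1,6.5), (16,G3,6.5), (17,G2,8), (18,G1,9), (20,G3,10), (21,G2,11), (22,G1,12), (23,G4,13), (25,G1,14.5), (25,G4,14.5), (28,G4,16)
Step 2: Sum ranks within each group.
R_1 = 45.5 (n_1 = 5)
R_2 = 27.5 (n_2 = 4)
R_3 = 19.5 (n_3 = 4)
R_4 = 43.5 (n_4 = 3)
Step 3: H = 12/(N(N+1)) * sum(R_i^2/n_i) - 3(N+1)
     = 12/(16*17) * (45.5^2/5 + 27.5^2/4 + 19.5^2/4 + 43.5^2/3) - 3*17
     = 0.044118 * 1328.92 - 51
     = 7.629044.
Step 4: Ties present; correction factor C = 1 - 18/(16^3 - 16) = 0.995588. Corrected H = 7.629044 / 0.995588 = 7.662851.
Step 5: Under H0, H ~ chi^2(3); p-value = 0.053519.
Step 6: alpha = 0.05. fail to reject H0.

H = 7.6629, df = 3, p = 0.053519, fail to reject H0.


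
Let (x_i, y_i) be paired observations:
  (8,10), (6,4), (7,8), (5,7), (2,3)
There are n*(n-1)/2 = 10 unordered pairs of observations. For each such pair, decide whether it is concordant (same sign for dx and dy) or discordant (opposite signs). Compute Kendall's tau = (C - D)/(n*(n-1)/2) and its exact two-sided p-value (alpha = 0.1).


Step 1: Enumerate the 10 unordered pairs (i,j) with i<j and classify each by sign(x_j-x_i) * sign(y_j-y_i).
  (1,2):dx=-2,dy=-6->C; (1,3):dx=-1,dy=-2->C; (1,4):dx=-3,dy=-3->C; (1,5):dx=-6,dy=-7->C
  (2,3):dx=+1,dy=+4->C; (2,4):dx=-1,dy=+3->D; (2,5):dx=-4,dy=-1->C; (3,4):dx=-2,dy=-1->C
  (3,5):dx=-5,dy=-5->C; (4,5):dx=-3,dy=-4->C
Step 2: C = 9, D = 1, total pairs = 10.
Step 3: tau = (C - D)/(n(n-1)/2) = (9 - 1)/10 = 0.800000.
Step 4: Exact two-sided p-value (enumerate n! = 120 permutations of y under H0): p = 0.083333.
Step 5: alpha = 0.1. reject H0.

tau_b = 0.8000 (C=9, D=1), p = 0.083333, reject H0.


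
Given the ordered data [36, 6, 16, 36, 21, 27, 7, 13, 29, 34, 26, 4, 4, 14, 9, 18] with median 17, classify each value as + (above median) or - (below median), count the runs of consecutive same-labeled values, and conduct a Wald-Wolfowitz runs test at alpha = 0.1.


Step 1: Compute median = 17; label A = above, B = below.
Labels in order: ABBAAABBAAABBBBA  (n_A = 8, n_B = 8)
Step 2: Count runs R = 7.
Step 3: Under H0 (random ordering), E[R] = 2*n_A*n_B/(n_A+n_B) + 1 = 2*8*8/16 + 1 = 9.0000.
        Var[R] = 2*n_A*n_B*(2*n_A*n_B - n_A - n_B) / ((n_A+n_B)^2 * (n_A+n_B-1)) = 14336/3840 = 3.7333.
        SD[R] = 1.9322.
Step 4: Continuity-corrected z = (R + 0.5 - E[R]) / SD[R] = (7 + 0.5 - 9.0000) / 1.9322 = -0.7763.
Step 5: Two-sided p-value via normal approximation = 2*(1 - Phi(|z|)) = 0.437558.
Step 6: alpha = 0.1. fail to reject H0.

R = 7, z = -0.7763, p = 0.437558, fail to reject H0.


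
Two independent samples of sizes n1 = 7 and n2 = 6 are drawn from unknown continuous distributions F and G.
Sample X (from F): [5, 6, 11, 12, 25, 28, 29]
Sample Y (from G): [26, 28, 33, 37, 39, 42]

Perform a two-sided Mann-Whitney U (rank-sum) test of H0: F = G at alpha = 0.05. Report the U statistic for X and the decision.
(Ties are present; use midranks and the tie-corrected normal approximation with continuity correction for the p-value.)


Step 1: Combine and sort all 13 observations; assign midranks.
sorted (value, group): (5,X), (6,X), (11,X), (12,X), (25,X), (26,Y), (28,X), (28,Y), (29,X), (33,Y), (37,Y), (39,Y), (42,Y)
ranks: 5->1, 6->2, 11->3, 12->4, 25->5, 26->6, 28->7.5, 28->7.5, 29->9, 33->10, 37->11, 39->12, 42->13
Step 2: Rank sum for X: R1 = 1 + 2 + 3 + 4 + 5 + 7.5 + 9 = 31.5.
Step 3: U_X = R1 - n1(n1+1)/2 = 31.5 - 7*8/2 = 31.5 - 28 = 3.5.
       U_Y = n1*n2 - U_X = 42 - 3.5 = 38.5.
Step 4: Ties are present, so use the tie-corrected normal approximation (with continuity correction) for the p-value.
Step 5: p-value = 0.015019; compare to alpha = 0.05. reject H0.

U_X = 3.5, p = 0.015019, reject H0 at alpha = 0.05.


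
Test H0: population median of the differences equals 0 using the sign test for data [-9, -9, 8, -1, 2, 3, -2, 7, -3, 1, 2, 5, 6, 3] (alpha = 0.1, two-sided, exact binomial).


Step 1: Discard zero differences. Original n = 14; n_eff = number of nonzero differences = 14.
Nonzero differences (with sign): -9, -9, +8, -1, +2, +3, -2, +7, -3, +1, +2, +5, +6, +3
Step 2: Count signs: positive = 9, negative = 5.
Step 3: Under H0: P(positive) = 0.5, so the number of positives S ~ Bin(14, 0.5).
Step 4: Two-sided exact p-value = sum of Bin(14,0.5) probabilities at or below the observed probability = 0.423950.
Step 5: alpha = 0.1. fail to reject H0.

n_eff = 14, pos = 9, neg = 5, p = 0.423950, fail to reject H0.


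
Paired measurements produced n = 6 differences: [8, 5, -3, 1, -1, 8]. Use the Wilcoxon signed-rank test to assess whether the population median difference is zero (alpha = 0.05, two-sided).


Step 1: Drop any zero differences (none here) and take |d_i|.
|d| = [8, 5, 3, 1, 1, 8]
Step 2: Midrank |d_i| (ties get averaged ranks).
ranks: |8|->5.5, |5|->4, |3|->3, |1|->1.5, |1|->1.5, |8|->5.5
Step 3: Attach original signs; sum ranks with positive sign and with negative sign.
W+ = 5.5 + 4 + 1.5 + 5.5 = 16.5
W- = 3 + 1.5 = 4.5
(Check: W+ + W- = 21 should equal n(n+1)/2 = 21.)
Step 4: Test statistic W = min(W+, W-) = 4.5.
Step 5: Ties in |d|, so use the tie-corrected normal approximation.
        E[W] = n(n+1)/4 = 6*7/4 = 10.5.
        Tie groups: |d|=1 (t=2), |d|=8 (t=2); sum(t^3 - t) = 12.
        Var[W] = n(n+1)(2n+1)/24 - sum(t^3-t)/48 = 546/24 - 12/48 = 22.5.
        z = (W - E[W]) / sqrt(Var[W]) = (4.5 - 10.5) / 4.7434 = -1.2649.
        Two-sided p = 2*Phi(z) = 0.205903.
Step 6: alpha = 0.05. fail to reject H0.

W+ = 16.5, W- = 4.5, W = min = 4.5, p = 0.205903, fail to reject H0.


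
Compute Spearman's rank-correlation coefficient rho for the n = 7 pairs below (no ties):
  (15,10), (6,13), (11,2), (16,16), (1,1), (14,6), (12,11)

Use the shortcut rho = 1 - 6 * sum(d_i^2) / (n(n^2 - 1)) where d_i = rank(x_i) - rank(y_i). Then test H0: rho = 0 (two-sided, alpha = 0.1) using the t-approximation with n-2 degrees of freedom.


Step 1: Rank x and y separately (midranks; no ties here).
rank(x): 15->6, 6->2, 11->3, 16->7, 1->1, 14->5, 12->4
rank(y): 10->4, 13->6, 2->2, 16->7, 1->1, 6->3, 11->5
Step 2: d_i = R_x(i) - R_y(i); compute d_i^2.
  (6-4)^2=4, (2-6)^2=16, (3-2)^2=1, (7-7)^2=0, (1-1)^2=0, (5-3)^2=4, (4-5)^2=1
sum(d^2) = 26.
Step 3: rho = 1 - 6*26 / (7*(7^2 - 1)) = 1 - 156/336 = 0.535714.
Step 4: Under H0, t = rho * sqrt((n-2)/(1-rho^2)) = 1.4186 ~ t(5).
Step 5: Two-sided p-value from the t-distribution with 5 df = 0.215217.
Step 6: alpha = 0.1. fail to reject H0.

rho = 0.5357, p = 0.215217, fail to reject H0 at alpha = 0.1.


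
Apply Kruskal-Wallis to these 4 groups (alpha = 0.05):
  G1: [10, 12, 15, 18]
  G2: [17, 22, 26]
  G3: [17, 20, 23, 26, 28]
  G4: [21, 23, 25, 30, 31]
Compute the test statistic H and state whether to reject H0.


Step 1: Combine all N = 17 observations and assign midranks.
sorted (value, group, rank): (10,G1,1), (12,G1,2), (15,G1,3), (17,G2,4.5), (17,G3,4.5), (18,G1,6), (20,G3,7), (21,G4,8), (22,G2,9), (23,G3,10.5), (23,G4,10.5), (25,G4,12), (26,G2,13.5), (26,G3,13.5), (28,G3,15), (30,G4,16), (31,G4,17)
Step 2: Sum ranks within each group.
R_1 = 12 (n_1 = 4)
R_2 = 27 (n_2 = 3)
R_3 = 50.5 (n_3 = 5)
R_4 = 63.5 (n_4 = 5)
Step 3: H = 12/(N(N+1)) * sum(R_i^2/n_i) - 3(N+1)
     = 12/(17*18) * (12^2/4 + 27^2/3 + 50.5^2/5 + 63.5^2/5) - 3*18
     = 0.039216 * 1595.5 - 54
     = 8.568627.
Step 4: Ties present; correction factor C = 1 - 18/(17^3 - 17) = 0.996324. Corrected H = 8.568627 / 0.996324 = 8.600246.
Step 5: Under H0, H ~ chi^2(3); p-value = 0.035106.
Step 6: alpha = 0.05. reject H0.

H = 8.6002, df = 3, p = 0.035106, reject H0.


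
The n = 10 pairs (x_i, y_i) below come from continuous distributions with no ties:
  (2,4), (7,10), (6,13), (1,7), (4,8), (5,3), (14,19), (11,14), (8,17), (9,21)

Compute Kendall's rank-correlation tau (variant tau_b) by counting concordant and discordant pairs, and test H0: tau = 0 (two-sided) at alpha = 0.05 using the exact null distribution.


Step 1: Enumerate the 45 unordered pairs (i,j) with i<j and classify each by sign(x_j-x_i) * sign(y_j-y_i).
  (1,2):dx=+5,dy=+6->C; (1,3):dx=+4,dy=+9->C; (1,4):dx=-1,dy=+3->D; (1,5):dx=+2,dy=+4->C
  (1,6):dx=+3,dy=-1->D; (1,7):dx=+12,dy=+15->C; (1,8):dx=+9,dy=+10->C; (1,9):dx=+6,dy=+13->C
  (1,10):dx=+7,dy=+17->C; (2,3):dx=-1,dy=+3->D; (2,4):dx=-6,dy=-3->C; (2,5):dx=-3,dy=-2->C
  (2,6):dx=-2,dy=-7->C; (2,7):dx=+7,dy=+9->C; (2,8):dx=+4,dy=+4->C; (2,9):dx=+1,dy=+7->C
  (2,10):dx=+2,dy=+11->C; (3,4):dx=-5,dy=-6->C; (3,5):dx=-2,dy=-5->C; (3,6):dx=-1,dy=-10->C
  (3,7):dx=+8,dy=+6->C; (3,8):dx=+5,dy=+1->C; (3,9):dx=+2,dy=+4->C; (3,10):dx=+3,dy=+8->C
  (4,5):dx=+3,dy=+1->C; (4,6):dx=+4,dy=-4->D; (4,7):dx=+13,dy=+12->C; (4,8):dx=+10,dy=+7->C
  (4,9):dx=+7,dy=+10->C; (4,10):dx=+8,dy=+14->C; (5,6):dx=+1,dy=-5->D; (5,7):dx=+10,dy=+11->C
  (5,8):dx=+7,dy=+6->C; (5,9):dx=+4,dy=+9->C; (5,10):dx=+5,dy=+13->C; (6,7):dx=+9,dy=+16->C
  (6,8):dx=+6,dy=+11->C; (6,9):dx=+3,dy=+14->C; (6,10):dx=+4,dy=+18->C; (7,8):dx=-3,dy=-5->C
  (7,9):dx=-6,dy=-2->C; (7,10):dx=-5,dy=+2->D; (8,9):dx=-3,dy=+3->D; (8,10):dx=-2,dy=+7->D
  (9,10):dx=+1,dy=+4->C
Step 2: C = 37, D = 8, total pairs = 45.
Step 3: tau = (C - D)/(n(n-1)/2) = (37 - 8)/45 = 0.644444.
Step 4: Exact two-sided p-value (enumerate n! = 3628800 permutations of y under H0): p = 0.009148.
Step 5: alpha = 0.05. reject H0.

tau_b = 0.6444 (C=37, D=8), p = 0.009148, reject H0.


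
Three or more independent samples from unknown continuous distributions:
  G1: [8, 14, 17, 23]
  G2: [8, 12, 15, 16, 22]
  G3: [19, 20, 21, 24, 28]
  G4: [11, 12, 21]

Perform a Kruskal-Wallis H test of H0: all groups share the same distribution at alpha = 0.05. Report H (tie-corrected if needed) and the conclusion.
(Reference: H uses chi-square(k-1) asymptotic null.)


Step 1: Combine all N = 17 observations and assign midranks.
sorted (value, group, rank): (8,G1,1.5), (8,G2,1.5), (11,G4,3), (12,G2,4.5), (12,G4,4.5), (14,G1,6), (15,G2,7), (16,G2,8), (17,G1,9), (19,G3,10), (20,G3,11), (21,G3,12.5), (21,G4,12.5), (22,G2,14), (23,G1,15), (24,G3,16), (28,G3,17)
Step 2: Sum ranks within each group.
R_1 = 31.5 (n_1 = 4)
R_2 = 35 (n_2 = 5)
R_3 = 66.5 (n_3 = 5)
R_4 = 20 (n_4 = 3)
Step 3: H = 12/(N(N+1)) * sum(R_i^2/n_i) - 3(N+1)
     = 12/(17*18) * (31.5^2/4 + 35^2/5 + 66.5^2/5 + 20^2/3) - 3*18
     = 0.039216 * 1510.85 - 54
     = 5.248856.
Step 4: Ties present; correction factor C = 1 - 18/(17^3 - 17) = 0.996324. Corrected H = 5.248856 / 0.996324 = 5.268225.
Step 5: Under H0, H ~ chi^2(3); p-value = 0.153178.
Step 6: alpha = 0.05. fail to reject H0.

H = 5.2682, df = 3, p = 0.153178, fail to reject H0.


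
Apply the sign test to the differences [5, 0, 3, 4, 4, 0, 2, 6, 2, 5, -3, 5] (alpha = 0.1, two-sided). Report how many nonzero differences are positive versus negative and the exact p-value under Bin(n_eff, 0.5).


Step 1: Discard zero differences. Original n = 12; n_eff = number of nonzero differences = 10.
Nonzero differences (with sign): +5, +3, +4, +4, +2, +6, +2, +5, -3, +5
Step 2: Count signs: positive = 9, negative = 1.
Step 3: Under H0: P(positive) = 0.5, so the number of positives S ~ Bin(10, 0.5).
Step 4: Two-sided exact p-value = sum of Bin(10,0.5) probabilities at or below the observed probability = 0.021484.
Step 5: alpha = 0.1. reject H0.

n_eff = 10, pos = 9, neg = 1, p = 0.021484, reject H0.


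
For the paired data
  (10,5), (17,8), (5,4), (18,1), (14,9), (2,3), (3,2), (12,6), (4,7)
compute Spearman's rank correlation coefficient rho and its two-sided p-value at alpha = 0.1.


Step 1: Rank x and y separately (midranks; no ties here).
rank(x): 10->5, 17->8, 5->4, 18->9, 14->7, 2->1, 3->2, 12->6, 4->3
rank(y): 5->5, 8->8, 4->4, 1->1, 9->9, 3->3, 2->2, 6->6, 7->7
Step 2: d_i = R_x(i) - R_y(i); compute d_i^2.
  (5-5)^2=0, (8-8)^2=0, (4-4)^2=0, (9-1)^2=64, (7-9)^2=4, (1-3)^2=4, (2-2)^2=0, (6-6)^2=0, (3-7)^2=16
sum(d^2) = 88.
Step 3: rho = 1 - 6*88 / (9*(9^2 - 1)) = 1 - 528/720 = 0.266667.
Step 4: Under H0, t = rho * sqrt((n-2)/(1-rho^2)) = 0.7320 ~ t(7).
Step 5: Two-sided p-value from the t-distribution with 7 df = 0.487922.
Step 6: alpha = 0.1. fail to reject H0.

rho = 0.2667, p = 0.487922, fail to reject H0 at alpha = 0.1.


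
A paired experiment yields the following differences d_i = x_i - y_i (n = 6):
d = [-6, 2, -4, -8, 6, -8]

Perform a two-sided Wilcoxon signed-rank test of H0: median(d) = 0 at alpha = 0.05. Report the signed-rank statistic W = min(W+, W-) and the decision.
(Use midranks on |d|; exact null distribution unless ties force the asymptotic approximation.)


Step 1: Drop any zero differences (none here) and take |d_i|.
|d| = [6, 2, 4, 8, 6, 8]
Step 2: Midrank |d_i| (ties get averaged ranks).
ranks: |6|->3.5, |2|->1, |4|->2, |8|->5.5, |6|->3.5, |8|->5.5
Step 3: Attach original signs; sum ranks with positive sign and with negative sign.
W+ = 1 + 3.5 = 4.5
W- = 3.5 + 2 + 5.5 + 5.5 = 16.5
(Check: W+ + W- = 21 should equal n(n+1)/2 = 21.)
Step 4: Test statistic W = min(W+, W-) = 4.5.
Step 5: Ties in |d|, so use the tie-corrected normal approximation.
        E[W] = n(n+1)/4 = 6*7/4 = 10.5.
        Tie groups: |d|=6 (t=2), |d|=8 (t=2); sum(t^3 - t) = 12.
        Var[W] = n(n+1)(2n+1)/24 - sum(t^3-t)/48 = 546/24 - 12/48 = 22.5.
        z = (W - E[W]) / sqrt(Var[W]) = (4.5 - 10.5) / 4.7434 = -1.2649.
        Two-sided p = 2*Phi(z) = 0.205903.
Step 6: alpha = 0.05. fail to reject H0.

W+ = 4.5, W- = 16.5, W = min = 4.5, p = 0.205903, fail to reject H0.


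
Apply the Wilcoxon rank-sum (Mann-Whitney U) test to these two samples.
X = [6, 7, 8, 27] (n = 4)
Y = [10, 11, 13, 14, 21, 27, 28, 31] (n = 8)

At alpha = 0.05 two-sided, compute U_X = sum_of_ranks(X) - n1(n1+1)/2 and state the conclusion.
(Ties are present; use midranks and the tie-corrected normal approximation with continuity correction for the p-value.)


Step 1: Combine and sort all 12 observations; assign midranks.
sorted (value, group): (6,X), (7,X), (8,X), (10,Y), (11,Y), (13,Y), (14,Y), (21,Y), (27,X), (27,Y), (28,Y), (31,Y)
ranks: 6->1, 7->2, 8->3, 10->4, 11->5, 13->6, 14->7, 21->8, 27->9.5, 27->9.5, 28->11, 31->12
Step 2: Rank sum for X: R1 = 1 + 2 + 3 + 9.5 = 15.5.
Step 3: U_X = R1 - n1(n1+1)/2 = 15.5 - 4*5/2 = 15.5 - 10 = 5.5.
       U_Y = n1*n2 - U_X = 32 - 5.5 = 26.5.
Step 4: Ties are present, so use the tie-corrected normal approximation (with continuity correction) for the p-value.
Step 5: p-value = 0.088869; compare to alpha = 0.05. fail to reject H0.

U_X = 5.5, p = 0.088869, fail to reject H0 at alpha = 0.05.


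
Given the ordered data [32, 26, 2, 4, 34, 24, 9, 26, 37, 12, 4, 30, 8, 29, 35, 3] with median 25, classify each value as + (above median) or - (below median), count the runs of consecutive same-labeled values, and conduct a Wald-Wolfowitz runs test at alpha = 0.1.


Step 1: Compute median = 25; label A = above, B = below.
Labels in order: AABBABBAABBABAAB  (n_A = 8, n_B = 8)
Step 2: Count runs R = 10.
Step 3: Under H0 (random ordering), E[R] = 2*n_A*n_B/(n_A+n_B) + 1 = 2*8*8/16 + 1 = 9.0000.
        Var[R] = 2*n_A*n_B*(2*n_A*n_B - n_A - n_B) / ((n_A+n_B)^2 * (n_A+n_B-1)) = 14336/3840 = 3.7333.
        SD[R] = 1.9322.
Step 4: Continuity-corrected z = (R - 0.5 - E[R]) / SD[R] = (10 - 0.5 - 9.0000) / 1.9322 = 0.2588.
Step 5: Two-sided p-value via normal approximation = 2*(1 - Phi(|z|)) = 0.795809.
Step 6: alpha = 0.1. fail to reject H0.

R = 10, z = 0.2588, p = 0.795809, fail to reject H0.


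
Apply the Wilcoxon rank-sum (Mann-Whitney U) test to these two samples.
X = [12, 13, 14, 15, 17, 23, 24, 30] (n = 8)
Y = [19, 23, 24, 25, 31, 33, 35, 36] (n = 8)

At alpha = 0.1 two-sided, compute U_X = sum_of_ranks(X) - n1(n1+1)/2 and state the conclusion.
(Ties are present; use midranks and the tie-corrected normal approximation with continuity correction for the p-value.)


Step 1: Combine and sort all 16 observations; assign midranks.
sorted (value, group): (12,X), (13,X), (14,X), (15,X), (17,X), (19,Y), (23,X), (23,Y), (24,X), (24,Y), (25,Y), (30,X), (31,Y), (33,Y), (35,Y), (36,Y)
ranks: 12->1, 13->2, 14->3, 15->4, 17->5, 19->6, 23->7.5, 23->7.5, 24->9.5, 24->9.5, 25->11, 30->12, 31->13, 33->14, 35->15, 36->16
Step 2: Rank sum for X: R1 = 1 + 2 + 3 + 4 + 5 + 7.5 + 9.5 + 12 = 44.
Step 3: U_X = R1 - n1(n1+1)/2 = 44 - 8*9/2 = 44 - 36 = 8.
       U_Y = n1*n2 - U_X = 64 - 8 = 56.
Step 4: Ties are present, so use the tie-corrected normal approximation (with continuity correction) for the p-value.
Step 5: p-value = 0.013450; compare to alpha = 0.1. reject H0.

U_X = 8, p = 0.013450, reject H0 at alpha = 0.1.


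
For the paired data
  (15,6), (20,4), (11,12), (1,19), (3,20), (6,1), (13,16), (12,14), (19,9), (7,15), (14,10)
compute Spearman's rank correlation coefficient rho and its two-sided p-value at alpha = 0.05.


Step 1: Rank x and y separately (midranks; no ties here).
rank(x): 15->9, 20->11, 11->5, 1->1, 3->2, 6->3, 13->7, 12->6, 19->10, 7->4, 14->8
rank(y): 6->3, 4->2, 12->6, 19->10, 20->11, 1->1, 16->9, 14->7, 9->4, 15->8, 10->5
Step 2: d_i = R_x(i) - R_y(i); compute d_i^2.
  (9-3)^2=36, (11-2)^2=81, (5-6)^2=1, (1-10)^2=81, (2-11)^2=81, (3-1)^2=4, (7-9)^2=4, (6-7)^2=1, (10-4)^2=36, (4-8)^2=16, (8-5)^2=9
sum(d^2) = 350.
Step 3: rho = 1 - 6*350 / (11*(11^2 - 1)) = 1 - 2100/1320 = -0.590909.
Step 4: Under H0, t = rho * sqrt((n-2)/(1-rho^2)) = -2.1974 ~ t(9).
Step 5: Two-sided p-value from the t-distribution with 9 df = 0.055576.
Step 6: alpha = 0.05. fail to reject H0.

rho = -0.5909, p = 0.055576, fail to reject H0 at alpha = 0.05.


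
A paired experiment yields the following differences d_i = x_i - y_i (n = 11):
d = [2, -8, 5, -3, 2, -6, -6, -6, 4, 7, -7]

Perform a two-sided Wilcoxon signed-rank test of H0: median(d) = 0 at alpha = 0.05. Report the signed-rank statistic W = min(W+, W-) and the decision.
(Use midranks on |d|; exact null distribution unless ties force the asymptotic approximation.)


Step 1: Drop any zero differences (none here) and take |d_i|.
|d| = [2, 8, 5, 3, 2, 6, 6, 6, 4, 7, 7]
Step 2: Midrank |d_i| (ties get averaged ranks).
ranks: |2|->1.5, |8|->11, |5|->5, |3|->3, |2|->1.5, |6|->7, |6|->7, |6|->7, |4|->4, |7|->9.5, |7|->9.5
Step 3: Attach original signs; sum ranks with positive sign and with negative sign.
W+ = 1.5 + 5 + 1.5 + 4 + 9.5 = 21.5
W- = 11 + 3 + 7 + 7 + 7 + 9.5 = 44.5
(Check: W+ + W- = 66 should equal n(n+1)/2 = 66.)
Step 4: Test statistic W = min(W+, W-) = 21.5.
Step 5: Ties in |d|, so use the tie-corrected normal approximation.
        E[W] = n(n+1)/4 = 11*12/4 = 33.
        Tie groups: |d|=2 (t=2), |d|=6 (t=3), |d|=7 (t=2); sum(t^3 - t) = 36.
        Var[W] = n(n+1)(2n+1)/24 - sum(t^3-t)/48 = 3036/24 - 36/48 = 125.75.
        z = (W - E[W]) / sqrt(Var[W]) = (21.5 - 33) / 11.2138 = -1.0255.
        Two-sided p = 2*Phi(z) = 0.305118.
Step 6: alpha = 0.05. fail to reject H0.

W+ = 21.5, W- = 44.5, W = min = 21.5, p = 0.305118, fail to reject H0.


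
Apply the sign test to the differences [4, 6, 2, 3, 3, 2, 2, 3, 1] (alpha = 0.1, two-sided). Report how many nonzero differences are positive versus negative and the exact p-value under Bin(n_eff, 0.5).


Step 1: Discard zero differences. Original n = 9; n_eff = number of nonzero differences = 9.
Nonzero differences (with sign): +4, +6, +2, +3, +3, +2, +2, +3, +1
Step 2: Count signs: positive = 9, negative = 0.
Step 3: Under H0: P(positive) = 0.5, so the number of positives S ~ Bin(9, 0.5).
Step 4: Two-sided exact p-value = sum of Bin(9,0.5) probabilities at or below the observed probability = 0.003906.
Step 5: alpha = 0.1. reject H0.

n_eff = 9, pos = 9, neg = 0, p = 0.003906, reject H0.


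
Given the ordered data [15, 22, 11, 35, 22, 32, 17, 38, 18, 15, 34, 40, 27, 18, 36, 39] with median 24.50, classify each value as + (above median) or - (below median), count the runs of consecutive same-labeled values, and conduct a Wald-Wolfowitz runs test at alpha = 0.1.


Step 1: Compute median = 24.50; label A = above, B = below.
Labels in order: BBBABABABBAAABAA  (n_A = 8, n_B = 8)
Step 2: Count runs R = 10.
Step 3: Under H0 (random ordering), E[R] = 2*n_A*n_B/(n_A+n_B) + 1 = 2*8*8/16 + 1 = 9.0000.
        Var[R] = 2*n_A*n_B*(2*n_A*n_B - n_A - n_B) / ((n_A+n_B)^2 * (n_A+n_B-1)) = 14336/3840 = 3.7333.
        SD[R] = 1.9322.
Step 4: Continuity-corrected z = (R - 0.5 - E[R]) / SD[R] = (10 - 0.5 - 9.0000) / 1.9322 = 0.2588.
Step 5: Two-sided p-value via normal approximation = 2*(1 - Phi(|z|)) = 0.795809.
Step 6: alpha = 0.1. fail to reject H0.

R = 10, z = 0.2588, p = 0.795809, fail to reject H0.


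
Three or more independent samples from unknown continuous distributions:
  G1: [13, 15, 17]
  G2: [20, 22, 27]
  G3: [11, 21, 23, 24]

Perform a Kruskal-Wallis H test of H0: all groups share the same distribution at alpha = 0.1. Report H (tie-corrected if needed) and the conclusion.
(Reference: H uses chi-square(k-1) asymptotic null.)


Step 1: Combine all N = 10 observations and assign midranks.
sorted (value, group, rank): (11,G3,1), (13,G1,2), (15,G1,3), (17,G1,4), (20,G2,5), (21,G3,6), (22,G2,7), (23,G3,8), (24,G3,9), (27,G2,10)
Step 2: Sum ranks within each group.
R_1 = 9 (n_1 = 3)
R_2 = 22 (n_2 = 3)
R_3 = 24 (n_3 = 4)
Step 3: H = 12/(N(N+1)) * sum(R_i^2/n_i) - 3(N+1)
     = 12/(10*11) * (9^2/3 + 22^2/3 + 24^2/4) - 3*11
     = 0.109091 * 332.333 - 33
     = 3.254545.
Step 4: No ties, so H is used without correction.
Step 5: Under H0, H ~ chi^2(2); p-value = 0.196465.
Step 6: alpha = 0.1. fail to reject H0.

H = 3.2545, df = 2, p = 0.196465, fail to reject H0.


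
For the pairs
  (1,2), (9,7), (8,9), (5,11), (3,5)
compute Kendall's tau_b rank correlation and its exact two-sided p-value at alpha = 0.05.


Step 1: Enumerate the 10 unordered pairs (i,j) with i<j and classify each by sign(x_j-x_i) * sign(y_j-y_i).
  (1,2):dx=+8,dy=+5->C; (1,3):dx=+7,dy=+7->C; (1,4):dx=+4,dy=+9->C; (1,5):dx=+2,dy=+3->C
  (2,3):dx=-1,dy=+2->D; (2,4):dx=-4,dy=+4->D; (2,5):dx=-6,dy=-2->C; (3,4):dx=-3,dy=+2->D
  (3,5):dx=-5,dy=-4->C; (4,5):dx=-2,dy=-6->C
Step 2: C = 7, D = 3, total pairs = 10.
Step 3: tau = (C - D)/(n(n-1)/2) = (7 - 3)/10 = 0.400000.
Step 4: Exact two-sided p-value (enumerate n! = 120 permutations of y under H0): p = 0.483333.
Step 5: alpha = 0.05. fail to reject H0.

tau_b = 0.4000 (C=7, D=3), p = 0.483333, fail to reject H0.


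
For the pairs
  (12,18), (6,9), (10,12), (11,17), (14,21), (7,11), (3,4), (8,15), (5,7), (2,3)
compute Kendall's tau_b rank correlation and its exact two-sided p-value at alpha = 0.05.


Step 1: Enumerate the 45 unordered pairs (i,j) with i<j and classify each by sign(x_j-x_i) * sign(y_j-y_i).
  (1,2):dx=-6,dy=-9->C; (1,3):dx=-2,dy=-6->C; (1,4):dx=-1,dy=-1->C; (1,5):dx=+2,dy=+3->C
  (1,6):dx=-5,dy=-7->C; (1,7):dx=-9,dy=-14->C; (1,8):dx=-4,dy=-3->C; (1,9):dx=-7,dy=-11->C
  (1,10):dx=-10,dy=-15->C; (2,3):dx=+4,dy=+3->C; (2,4):dx=+5,dy=+8->C; (2,5):dx=+8,dy=+12->C
  (2,6):dx=+1,dy=+2->C; (2,7):dx=-3,dy=-5->C; (2,8):dx=+2,dy=+6->C; (2,9):dx=-1,dy=-2->C
  (2,10):dx=-4,dy=-6->C; (3,4):dx=+1,dy=+5->C; (3,5):dx=+4,dy=+9->C; (3,6):dx=-3,dy=-1->C
  (3,7):dx=-7,dy=-8->C; (3,8):dx=-2,dy=+3->D; (3,9):dx=-5,dy=-5->C; (3,10):dx=-8,dy=-9->C
  (4,5):dx=+3,dy=+4->C; (4,6):dx=-4,dy=-6->C; (4,7):dx=-8,dy=-13->C; (4,8):dx=-3,dy=-2->C
  (4,9):dx=-6,dy=-10->C; (4,10):dx=-9,dy=-14->C; (5,6):dx=-7,dy=-10->C; (5,7):dx=-11,dy=-17->C
  (5,8):dx=-6,dy=-6->C; (5,9):dx=-9,dy=-14->C; (5,10):dx=-12,dy=-18->C; (6,7):dx=-4,dy=-7->C
  (6,8):dx=+1,dy=+4->C; (6,9):dx=-2,dy=-4->C; (6,10):dx=-5,dy=-8->C; (7,8):dx=+5,dy=+11->C
  (7,9):dx=+2,dy=+3->C; (7,10):dx=-1,dy=-1->C; (8,9):dx=-3,dy=-8->C; (8,10):dx=-6,dy=-12->C
  (9,10):dx=-3,dy=-4->C
Step 2: C = 44, D = 1, total pairs = 45.
Step 3: tau = (C - D)/(n(n-1)/2) = (44 - 1)/45 = 0.955556.
Step 4: Exact two-sided p-value (enumerate n! = 3628800 permutations of y under H0): p = 0.000006.
Step 5: alpha = 0.05. reject H0.

tau_b = 0.9556 (C=44, D=1), p = 0.000006, reject H0.


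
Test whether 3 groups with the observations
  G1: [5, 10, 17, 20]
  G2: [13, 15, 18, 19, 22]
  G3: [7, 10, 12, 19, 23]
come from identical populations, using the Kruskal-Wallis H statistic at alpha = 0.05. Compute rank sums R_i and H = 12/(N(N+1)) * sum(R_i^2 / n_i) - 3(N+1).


Step 1: Combine all N = 14 observations and assign midranks.
sorted (value, group, rank): (5,G1,1), (7,G3,2), (10,G1,3.5), (10,G3,3.5), (12,G3,5), (13,G2,6), (15,G2,7), (17,G1,8), (18,G2,9), (19,G2,10.5), (19,G3,10.5), (20,G1,12), (22,G2,13), (23,G3,14)
Step 2: Sum ranks within each group.
R_1 = 24.5 (n_1 = 4)
R_2 = 45.5 (n_2 = 5)
R_3 = 35 (n_3 = 5)
Step 3: H = 12/(N(N+1)) * sum(R_i^2/n_i) - 3(N+1)
     = 12/(14*15) * (24.5^2/4 + 45.5^2/5 + 35^2/5) - 3*15
     = 0.057143 * 809.112 - 45
     = 1.235000.
Step 4: Ties present; correction factor C = 1 - 12/(14^3 - 14) = 0.995604. Corrected H = 1.235000 / 0.995604 = 1.240453.
Step 5: Under H0, H ~ chi^2(2); p-value = 0.537823.
Step 6: alpha = 0.05. fail to reject H0.

H = 1.2405, df = 2, p = 0.537823, fail to reject H0.


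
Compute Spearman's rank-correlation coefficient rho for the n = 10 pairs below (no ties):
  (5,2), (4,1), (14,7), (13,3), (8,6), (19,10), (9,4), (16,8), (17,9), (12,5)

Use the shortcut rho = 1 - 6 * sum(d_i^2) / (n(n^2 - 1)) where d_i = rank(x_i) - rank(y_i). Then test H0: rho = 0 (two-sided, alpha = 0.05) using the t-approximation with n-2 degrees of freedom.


Step 1: Rank x and y separately (midranks; no ties here).
rank(x): 5->2, 4->1, 14->7, 13->6, 8->3, 19->10, 9->4, 16->8, 17->9, 12->5
rank(y): 2->2, 1->1, 7->7, 3->3, 6->6, 10->10, 4->4, 8->8, 9->9, 5->5
Step 2: d_i = R_x(i) - R_y(i); compute d_i^2.
  (2-2)^2=0, (1-1)^2=0, (7-7)^2=0, (6-3)^2=9, (3-6)^2=9, (10-10)^2=0, (4-4)^2=0, (8-8)^2=0, (9-9)^2=0, (5-5)^2=0
sum(d^2) = 18.
Step 3: rho = 1 - 6*18 / (10*(10^2 - 1)) = 1 - 108/990 = 0.890909.
Step 4: Under H0, t = rho * sqrt((n-2)/(1-rho^2)) = 5.5482 ~ t(8).
Step 5: Two-sided p-value from the t-distribution with 8 df = 0.000542.
Step 6: alpha = 0.05. reject H0.

rho = 0.8909, p = 0.000542, reject H0 at alpha = 0.05.


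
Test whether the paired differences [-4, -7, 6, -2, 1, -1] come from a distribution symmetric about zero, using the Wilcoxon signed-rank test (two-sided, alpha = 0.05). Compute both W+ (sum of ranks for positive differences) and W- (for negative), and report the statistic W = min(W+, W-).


Step 1: Drop any zero differences (none here) and take |d_i|.
|d| = [4, 7, 6, 2, 1, 1]
Step 2: Midrank |d_i| (ties get averaged ranks).
ranks: |4|->4, |7|->6, |6|->5, |2|->3, |1|->1.5, |1|->1.5
Step 3: Attach original signs; sum ranks with positive sign and with negative sign.
W+ = 5 + 1.5 = 6.5
W- = 4 + 6 + 3 + 1.5 = 14.5
(Check: W+ + W- = 21 should equal n(n+1)/2 = 21.)
Step 4: Test statistic W = min(W+, W-) = 6.5.
Step 5: Ties in |d|, so use the tie-corrected normal approximation.
        E[W] = n(n+1)/4 = 6*7/4 = 10.5.
        Tie groups: |d|=1 (t=2); sum(t^3 - t) = 6.
        Var[W] = n(n+1)(2n+1)/24 - sum(t^3-t)/48 = 546/24 - 6/48 = 22.625.
        z = (W - E[W]) / sqrt(Var[W]) = (6.5 - 10.5) / 4.7566 = -0.8409.
        Two-sided p = 2*Phi(z) = 0.400381.
Step 6: alpha = 0.05. fail to reject H0.

W+ = 6.5, W- = 14.5, W = min = 6.5, p = 0.400381, fail to reject H0.


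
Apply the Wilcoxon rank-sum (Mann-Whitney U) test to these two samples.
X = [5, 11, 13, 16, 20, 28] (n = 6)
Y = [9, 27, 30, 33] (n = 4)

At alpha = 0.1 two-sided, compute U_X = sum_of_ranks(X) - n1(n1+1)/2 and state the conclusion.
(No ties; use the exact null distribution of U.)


Step 1: Combine and sort all 10 observations; assign midranks.
sorted (value, group): (5,X), (9,Y), (11,X), (13,X), (16,X), (20,X), (27,Y), (28,X), (30,Y), (33,Y)
ranks: 5->1, 9->2, 11->3, 13->4, 16->5, 20->6, 27->7, 28->8, 30->9, 33->10
Step 2: Rank sum for X: R1 = 1 + 3 + 4 + 5 + 6 + 8 = 27.
Step 3: U_X = R1 - n1(n1+1)/2 = 27 - 6*7/2 = 27 - 21 = 6.
       U_Y = n1*n2 - U_X = 24 - 6 = 18.
Step 4: No ties, so the exact null distribution of U (based on enumerating the C(10,6) = 210 equally likely rank assignments) gives the two-sided p-value.
Step 5: p-value = 0.257143; compare to alpha = 0.1. fail to reject H0.

U_X = 6, p = 0.257143, fail to reject H0 at alpha = 0.1.


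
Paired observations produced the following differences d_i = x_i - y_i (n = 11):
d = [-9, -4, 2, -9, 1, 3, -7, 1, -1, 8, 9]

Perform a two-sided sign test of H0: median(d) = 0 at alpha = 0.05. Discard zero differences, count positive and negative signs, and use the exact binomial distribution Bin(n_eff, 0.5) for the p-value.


Step 1: Discard zero differences. Original n = 11; n_eff = number of nonzero differences = 11.
Nonzero differences (with sign): -9, -4, +2, -9, +1, +3, -7, +1, -1, +8, +9
Step 2: Count signs: positive = 6, negative = 5.
Step 3: Under H0: P(positive) = 0.5, so the number of positives S ~ Bin(11, 0.5).
Step 4: Two-sided exact p-value = sum of Bin(11,0.5) probabilities at or below the observed probability = 1.000000.
Step 5: alpha = 0.05. fail to reject H0.

n_eff = 11, pos = 6, neg = 5, p = 1.000000, fail to reject H0.


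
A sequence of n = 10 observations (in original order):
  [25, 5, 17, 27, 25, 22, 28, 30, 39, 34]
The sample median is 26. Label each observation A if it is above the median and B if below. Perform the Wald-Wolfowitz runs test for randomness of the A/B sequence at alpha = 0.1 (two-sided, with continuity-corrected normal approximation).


Step 1: Compute median = 26; label A = above, B = below.
Labels in order: BBBABBAAAA  (n_A = 5, n_B = 5)
Step 2: Count runs R = 4.
Step 3: Under H0 (random ordering), E[R] = 2*n_A*n_B/(n_A+n_B) + 1 = 2*5*5/10 + 1 = 6.0000.
        Var[R] = 2*n_A*n_B*(2*n_A*n_B - n_A - n_B) / ((n_A+n_B)^2 * (n_A+n_B-1)) = 2000/900 = 2.2222.
        SD[R] = 1.4907.
Step 4: Continuity-corrected z = (R + 0.5 - E[R]) / SD[R] = (4 + 0.5 - 6.0000) / 1.4907 = -1.0062.
Step 5: Two-sided p-value via normal approximation = 2*(1 - Phi(|z|)) = 0.314305.
Step 6: alpha = 0.1. fail to reject H0.

R = 4, z = -1.0062, p = 0.314305, fail to reject H0.


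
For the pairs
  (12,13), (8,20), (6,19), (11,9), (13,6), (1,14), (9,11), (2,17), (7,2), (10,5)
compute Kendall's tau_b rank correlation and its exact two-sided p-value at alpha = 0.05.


Step 1: Enumerate the 45 unordered pairs (i,j) with i<j and classify each by sign(x_j-x_i) * sign(y_j-y_i).
  (1,2):dx=-4,dy=+7->D; (1,3):dx=-6,dy=+6->D; (1,4):dx=-1,dy=-4->C; (1,5):dx=+1,dy=-7->D
  (1,6):dx=-11,dy=+1->D; (1,7):dx=-3,dy=-2->C; (1,8):dx=-10,dy=+4->D; (1,9):dx=-5,dy=-11->C
  (1,10):dx=-2,dy=-8->C; (2,3):dx=-2,dy=-1->C; (2,4):dx=+3,dy=-11->D; (2,5):dx=+5,dy=-14->D
  (2,6):dx=-7,dy=-6->C; (2,7):dx=+1,dy=-9->D; (2,8):dx=-6,dy=-3->C; (2,9):dx=-1,dy=-18->C
  (2,10):dx=+2,dy=-15->D; (3,4):dx=+5,dy=-10->D; (3,5):dx=+7,dy=-13->D; (3,6):dx=-5,dy=-5->C
  (3,7):dx=+3,dy=-8->D; (3,8):dx=-4,dy=-2->C; (3,9):dx=+1,dy=-17->D; (3,10):dx=+4,dy=-14->D
  (4,5):dx=+2,dy=-3->D; (4,6):dx=-10,dy=+5->D; (4,7):dx=-2,dy=+2->D; (4,8):dx=-9,dy=+8->D
  (4,9):dx=-4,dy=-7->C; (4,10):dx=-1,dy=-4->C; (5,6):dx=-12,dy=+8->D; (5,7):dx=-4,dy=+5->D
  (5,8):dx=-11,dy=+11->D; (5,9):dx=-6,dy=-4->C; (5,10):dx=-3,dy=-1->C; (6,7):dx=+8,dy=-3->D
  (6,8):dx=+1,dy=+3->C; (6,9):dx=+6,dy=-12->D; (6,10):dx=+9,dy=-9->D; (7,8):dx=-7,dy=+6->D
  (7,9):dx=-2,dy=-9->C; (7,10):dx=+1,dy=-6->D; (8,9):dx=+5,dy=-15->D; (8,10):dx=+8,dy=-12->D
  (9,10):dx=+3,dy=+3->C
Step 2: C = 17, D = 28, total pairs = 45.
Step 3: tau = (C - D)/(n(n-1)/2) = (17 - 28)/45 = -0.244444.
Step 4: Exact two-sided p-value (enumerate n! = 3628800 permutations of y under H0): p = 0.380720.
Step 5: alpha = 0.05. fail to reject H0.

tau_b = -0.2444 (C=17, D=28), p = 0.380720, fail to reject H0.


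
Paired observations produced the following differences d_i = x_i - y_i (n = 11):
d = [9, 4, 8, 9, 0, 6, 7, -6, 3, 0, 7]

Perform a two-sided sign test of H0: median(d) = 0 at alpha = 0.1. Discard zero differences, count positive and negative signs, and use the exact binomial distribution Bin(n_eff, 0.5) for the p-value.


Step 1: Discard zero differences. Original n = 11; n_eff = number of nonzero differences = 9.
Nonzero differences (with sign): +9, +4, +8, +9, +6, +7, -6, +3, +7
Step 2: Count signs: positive = 8, negative = 1.
Step 3: Under H0: P(positive) = 0.5, so the number of positives S ~ Bin(9, 0.5).
Step 4: Two-sided exact p-value = sum of Bin(9,0.5) probabilities at or below the observed probability = 0.039062.
Step 5: alpha = 0.1. reject H0.

n_eff = 9, pos = 8, neg = 1, p = 0.039062, reject H0.


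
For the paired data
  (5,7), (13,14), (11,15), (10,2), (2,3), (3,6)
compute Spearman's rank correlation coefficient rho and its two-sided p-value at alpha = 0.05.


Step 1: Rank x and y separately (midranks; no ties here).
rank(x): 5->3, 13->6, 11->5, 10->4, 2->1, 3->2
rank(y): 7->4, 14->5, 15->6, 2->1, 3->2, 6->3
Step 2: d_i = R_x(i) - R_y(i); compute d_i^2.
  (3-4)^2=1, (6-5)^2=1, (5-6)^2=1, (4-1)^2=9, (1-2)^2=1, (2-3)^2=1
sum(d^2) = 14.
Step 3: rho = 1 - 6*14 / (6*(6^2 - 1)) = 1 - 84/210 = 0.600000.
Step 4: Under H0, t = rho * sqrt((n-2)/(1-rho^2)) = 1.5000 ~ t(4).
Step 5: Two-sided p-value from the t-distribution with 4 df = 0.208000.
Step 6: alpha = 0.05. fail to reject H0.

rho = 0.6000, p = 0.208000, fail to reject H0 at alpha = 0.05.


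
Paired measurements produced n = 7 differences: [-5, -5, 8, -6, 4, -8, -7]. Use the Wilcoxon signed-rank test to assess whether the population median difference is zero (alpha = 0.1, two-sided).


Step 1: Drop any zero differences (none here) and take |d_i|.
|d| = [5, 5, 8, 6, 4, 8, 7]
Step 2: Midrank |d_i| (ties get averaged ranks).
ranks: |5|->2.5, |5|->2.5, |8|->6.5, |6|->4, |4|->1, |8|->6.5, |7|->5
Step 3: Attach original signs; sum ranks with positive sign and with negative sign.
W+ = 6.5 + 1 = 7.5
W- = 2.5 + 2.5 + 4 + 6.5 + 5 = 20.5
(Check: W+ + W- = 28 should equal n(n+1)/2 = 28.)
Step 4: Test statistic W = min(W+, W-) = 7.5.
Step 5: Ties in |d|, so use the tie-corrected normal approximation.
        E[W] = n(n+1)/4 = 7*8/4 = 14.
        Tie groups: |d|=5 (t=2), |d|=8 (t=2); sum(t^3 - t) = 12.
        Var[W] = n(n+1)(2n+1)/24 - sum(t^3-t)/48 = 840/24 - 12/48 = 34.75.
        z = (W - E[W]) / sqrt(Var[W]) = (7.5 - 14) / 5.8949 = -1.1026.
        Two-sided p = 2*Phi(z) = 0.270181.
Step 6: alpha = 0.1. fail to reject H0.

W+ = 7.5, W- = 20.5, W = min = 7.5, p = 0.270181, fail to reject H0.
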